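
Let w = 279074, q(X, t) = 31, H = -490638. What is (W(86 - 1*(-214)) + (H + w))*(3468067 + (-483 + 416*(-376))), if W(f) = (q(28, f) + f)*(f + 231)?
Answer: -118549747904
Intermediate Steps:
W(f) = (31 + f)*(231 + f) (W(f) = (31 + f)*(f + 231) = (31 + f)*(231 + f))
(W(86 - 1*(-214)) + (H + w))*(3468067 + (-483 + 416*(-376))) = ((7161 + (86 - 1*(-214))² + 262*(86 - 1*(-214))) + (-490638 + 279074))*(3468067 + (-483 + 416*(-376))) = ((7161 + (86 + 214)² + 262*(86 + 214)) - 211564)*(3468067 + (-483 - 156416)) = ((7161 + 300² + 262*300) - 211564)*(3468067 - 156899) = ((7161 + 90000 + 78600) - 211564)*3311168 = (175761 - 211564)*3311168 = -35803*3311168 = -118549747904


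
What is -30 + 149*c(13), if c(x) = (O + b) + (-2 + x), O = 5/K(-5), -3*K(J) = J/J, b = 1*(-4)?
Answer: -1222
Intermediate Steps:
b = -4
K(J) = -⅓ (K(J) = -J/(3*J) = -⅓*1 = -⅓)
O = -15 (O = 5/(-⅓) = 5*(-3) = -15)
c(x) = -21 + x (c(x) = (-15 - 4) + (-2 + x) = -19 + (-2 + x) = -21 + x)
-30 + 149*c(13) = -30 + 149*(-21 + 13) = -30 + 149*(-8) = -30 - 1192 = -1222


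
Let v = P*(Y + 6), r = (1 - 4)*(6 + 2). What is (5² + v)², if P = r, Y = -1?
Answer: 9025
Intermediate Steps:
r = -24 (r = -3*8 = -24)
P = -24
v = -120 (v = -24*(-1 + 6) = -24*5 = -120)
(5² + v)² = (5² - 120)² = (25 - 120)² = (-95)² = 9025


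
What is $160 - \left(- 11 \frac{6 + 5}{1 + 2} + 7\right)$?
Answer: $\frac{580}{3} \approx 193.33$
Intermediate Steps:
$160 - \left(- 11 \frac{6 + 5}{1 + 2} + 7\right) = 160 - \left(- 11 \cdot \frac{11}{3} + 7\right) = 160 - \left(- 11 \cdot 11 \cdot \frac{1}{3} + 7\right) = 160 - \left(\left(-11\right) \frac{11}{3} + 7\right) = 160 - \left(- \frac{121}{3} + 7\right) = 160 - - \frac{100}{3} = 160 + \frac{100}{3} = \frac{580}{3}$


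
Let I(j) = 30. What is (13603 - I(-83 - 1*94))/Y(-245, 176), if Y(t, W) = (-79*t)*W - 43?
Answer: 13573/3406437 ≈ 0.0039845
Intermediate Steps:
Y(t, W) = -43 - 79*W*t (Y(t, W) = -79*W*t - 43 = -43 - 79*W*t)
(13603 - I(-83 - 1*94))/Y(-245, 176) = (13603 - 1*30)/(-43 - 79*176*(-245)) = (13603 - 30)/(-43 + 3406480) = 13573/3406437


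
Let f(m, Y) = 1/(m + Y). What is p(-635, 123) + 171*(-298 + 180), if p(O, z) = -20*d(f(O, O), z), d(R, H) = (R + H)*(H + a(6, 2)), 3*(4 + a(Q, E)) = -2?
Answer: -118596208/381 ≈ -3.1128e+5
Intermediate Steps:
f(m, Y) = 1/(Y + m)
a(Q, E) = -14/3 (a(Q, E) = -4 + (⅓)*(-2) = -4 - ⅔ = -14/3)
d(R, H) = (-14/3 + H)*(H + R) (d(R, H) = (R + H)*(H - 14/3) = (H + R)*(-14/3 + H) = (-14/3 + H)*(H + R))
p(O, z) = -20*z² + 140/(3*O) + 280*z/3 - 10*z/O (p(O, z) = -20*(z² - 14*z/3 - 14/(3*(O + O)) + z/(O + O)) = -20*(z² - 14*z/3 - 14*1/(2*O)/3 + z/((2*O))) = -20*(z² - 14*z/3 - 7/(3*O) + z*(1/(2*O))) = -20*(z² - 14*z/3 - 7/(3*O) + z/(2*O)) = -20*z² + 140/(3*O) + 280*z/3 - 10*z/O)
p(-635, 123) + 171*(-298 + 180) = (10/3)*(14 - 3*123 - 2*(-635)*123*(-14 + 3*123))/(-635) + 171*(-298 + 180) = (10/3)*(-1/635)*(14 - 369 - 2*(-635)*123*(-14 + 369)) + 171*(-118) = (10/3)*(-1/635)*(14 - 369 - 2*(-635)*123*355) - 20178 = (10/3)*(-1/635)*(14 - 369 + 55454550) - 20178 = (10/3)*(-1/635)*55454195 - 20178 = -110908390/381 - 20178 = -118596208/381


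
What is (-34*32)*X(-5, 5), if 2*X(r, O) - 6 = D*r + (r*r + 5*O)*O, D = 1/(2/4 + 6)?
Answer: -1804992/13 ≈ -1.3885e+5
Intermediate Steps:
D = 2/13 (D = 1/(2*(¼) + 6) = 1/(½ + 6) = 1/(13/2) = 2/13 ≈ 0.15385)
X(r, O) = 3 + r/13 + O*(r² + 5*O)/2 (X(r, O) = 3 + (2*r/13 + (r*r + 5*O)*O)/2 = 3 + (2*r/13 + (r² + 5*O)*O)/2 = 3 + (2*r/13 + O*(r² + 5*O))/2 = 3 + (r/13 + O*(r² + 5*O)/2) = 3 + r/13 + O*(r² + 5*O)/2)
(-34*32)*X(-5, 5) = (-34*32)*(3 + (1/13)*(-5) + (5/2)*5² + (½)*5*(-5)²) = -1088*(3 - 5/13 + (5/2)*25 + (½)*5*25) = -1088*(3 - 5/13 + 125/2 + 125/2) = -1088*1659/13 = -1804992/13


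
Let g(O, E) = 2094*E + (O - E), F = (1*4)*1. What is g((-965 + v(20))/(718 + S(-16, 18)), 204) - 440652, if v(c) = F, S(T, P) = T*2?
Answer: -9385441/686 ≈ -13681.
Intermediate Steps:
S(T, P) = 2*T
F = 4 (F = 4*1 = 4)
v(c) = 4
g(O, E) = O + 2093*E
g((-965 + v(20))/(718 + S(-16, 18)), 204) - 440652 = ((-965 + 4)/(718 + 2*(-16)) + 2093*204) - 440652 = (-961/(718 - 32) + 426972) - 440652 = (-961/686 + 426972) - 440652 = 292901831/686 - 440652 = -9385441/686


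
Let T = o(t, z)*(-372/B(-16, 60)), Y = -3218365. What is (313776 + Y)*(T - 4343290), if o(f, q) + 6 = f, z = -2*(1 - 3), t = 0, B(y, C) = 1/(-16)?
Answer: 12719201040178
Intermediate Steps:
B(y, C) = -1/16
z = 4 (z = -2*(-2) = 4)
o(f, q) = -6 + f
T = -35712 (T = (-6 + 0)*(-372/(-1/16)) = -(-2232)*(-16) = -6*5952 = -35712)
(313776 + Y)*(T - 4343290) = (313776 - 3218365)*(-35712 - 4343290) = -2904589*(-4379002) = 12719201040178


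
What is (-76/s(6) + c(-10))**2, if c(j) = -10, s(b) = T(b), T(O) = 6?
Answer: 4624/9 ≈ 513.78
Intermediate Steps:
s(b) = 6
(-76/s(6) + c(-10))**2 = (-76/6 - 10)**2 = (-76*1/6 - 10)**2 = (-38/3 - 10)**2 = (-68/3)**2 = 4624/9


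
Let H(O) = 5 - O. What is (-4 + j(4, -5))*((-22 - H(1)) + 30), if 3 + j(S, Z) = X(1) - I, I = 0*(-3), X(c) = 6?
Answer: -4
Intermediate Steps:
I = 0
j(S, Z) = 3 (j(S, Z) = -3 + (6 - 1*0) = -3 + (6 + 0) = -3 + 6 = 3)
(-4 + j(4, -5))*((-22 - H(1)) + 30) = (-4 + 3)*((-22 - (5 - 1*1)) + 30) = -((-22 - (5 - 1)) + 30) = -((-22 - 1*4) + 30) = -((-22 - 4) + 30) = -(-26 + 30) = -1*4 = -4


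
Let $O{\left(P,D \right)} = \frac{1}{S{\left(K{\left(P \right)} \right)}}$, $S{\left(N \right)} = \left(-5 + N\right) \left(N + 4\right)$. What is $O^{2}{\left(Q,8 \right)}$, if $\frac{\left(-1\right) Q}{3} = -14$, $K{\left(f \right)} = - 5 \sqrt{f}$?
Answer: $\frac{21239}{22465640450} - \frac{103 \sqrt{42}}{11232820225} \approx 8.8597 \cdot 10^{-7}$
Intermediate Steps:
$S{\left(N \right)} = \left(-5 + N\right) \left(4 + N\right)$
$Q = 42$ ($Q = \left(-3\right) \left(-14\right) = 42$)
$O{\left(P,D \right)} = \frac{1}{-20 + 5 \sqrt{P} + 25 P}$ ($O{\left(P,D \right)} = \frac{1}{-20 + \left(- 5 \sqrt{P}\right)^{2} - - 5 \sqrt{P}} = \frac{1}{-20 + 25 P + 5 \sqrt{P}} = \frac{1}{-20 + 5 \sqrt{P} + 25 P}$)
$O^{2}{\left(Q,8 \right)} = \left(\frac{1}{5 \left(-4 + \sqrt{42} + 5 \cdot 42\right)}\right)^{2} = \left(\frac{1}{5 \left(-4 + \sqrt{42} + 210\right)}\right)^{2} = \left(\frac{1}{5 \left(206 + \sqrt{42}\right)}\right)^{2} = \frac{1}{25 \left(206 + \sqrt{42}\right)^{2}}$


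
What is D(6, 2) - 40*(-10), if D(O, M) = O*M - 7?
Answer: 405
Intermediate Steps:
D(O, M) = -7 + M*O (D(O, M) = M*O - 7 = -7 + M*O)
D(6, 2) - 40*(-10) = (-7 + 2*6) - 40*(-10) = (-7 + 12) + 400 = 5 + 400 = 405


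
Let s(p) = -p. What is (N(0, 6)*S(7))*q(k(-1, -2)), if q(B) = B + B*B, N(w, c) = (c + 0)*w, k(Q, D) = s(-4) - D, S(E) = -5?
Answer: 0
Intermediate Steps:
k(Q, D) = 4 - D (k(Q, D) = -1*(-4) - D = 4 - D)
N(w, c) = c*w
q(B) = B + B²
(N(0, 6)*S(7))*q(k(-1, -2)) = ((6*0)*(-5))*((4 - 1*(-2))*(1 + (4 - 1*(-2)))) = (0*(-5))*((4 + 2)*(1 + (4 + 2))) = 0*(6*(1 + 6)) = 0*(6*7) = 0*42 = 0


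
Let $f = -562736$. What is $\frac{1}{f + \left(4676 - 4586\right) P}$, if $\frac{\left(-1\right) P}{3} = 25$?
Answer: $- \frac{1}{569486} \approx -1.756 \cdot 10^{-6}$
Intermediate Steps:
$P = -75$ ($P = \left(-3\right) 25 = -75$)
$\frac{1}{f + \left(4676 - 4586\right) P} = \frac{1}{-562736 + \left(4676 - 4586\right) \left(-75\right)} = \frac{1}{-562736 + 90 \left(-75\right)} = \frac{1}{-562736 - 6750} = \frac{1}{-569486} = - \frac{1}{569486}$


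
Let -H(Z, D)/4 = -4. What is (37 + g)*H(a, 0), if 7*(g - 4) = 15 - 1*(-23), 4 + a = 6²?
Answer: 5200/7 ≈ 742.86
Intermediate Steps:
a = 32 (a = -4 + 6² = -4 + 36 = 32)
g = 66/7 (g = 4 + (15 - 1*(-23))/7 = 4 + (15 + 23)/7 = 4 + (⅐)*38 = 4 + 38/7 = 66/7 ≈ 9.4286)
H(Z, D) = 16 (H(Z, D) = -4*(-4) = 16)
(37 + g)*H(a, 0) = (37 + 66/7)*16 = (325/7)*16 = 5200/7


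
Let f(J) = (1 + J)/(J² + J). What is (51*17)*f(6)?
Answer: 289/2 ≈ 144.50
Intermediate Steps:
f(J) = (1 + J)/(J + J²)
(51*17)*f(6) = (51*17)/6 = 867*(⅙) = 289/2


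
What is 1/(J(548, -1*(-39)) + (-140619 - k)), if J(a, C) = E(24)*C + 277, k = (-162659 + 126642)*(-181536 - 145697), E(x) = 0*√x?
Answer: -1/11786091303 ≈ -8.4846e-11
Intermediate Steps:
E(x) = 0
k = 11785950961 (k = -36017*(-327233) = 11785950961)
J(a, C) = 277 (J(a, C) = 0*C + 277 = 0 + 277 = 277)
1/(J(548, -1*(-39)) + (-140619 - k)) = 1/(277 + (-140619 - 1*11785950961)) = 1/(277 + (-140619 - 11785950961)) = 1/(277 - 11786091580) = 1/(-11786091303) = -1/11786091303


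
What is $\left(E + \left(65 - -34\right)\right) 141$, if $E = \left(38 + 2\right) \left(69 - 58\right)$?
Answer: $75999$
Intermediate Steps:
$E = 440$ ($E = 40 \cdot 11 = 440$)
$\left(E + \left(65 - -34\right)\right) 141 = \left(440 + \left(65 - -34\right)\right) 141 = \left(440 + \left(65 + 34\right)\right) 141 = \left(440 + 99\right) 141 = 539 \cdot 141 = 75999$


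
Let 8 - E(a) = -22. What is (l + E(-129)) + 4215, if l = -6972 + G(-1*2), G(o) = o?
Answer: -2729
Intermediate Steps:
E(a) = 30 (E(a) = 8 - 1*(-22) = 8 + 22 = 30)
l = -6974 (l = -6972 - 1*2 = -6972 - 2 = -6974)
(l + E(-129)) + 4215 = (-6974 + 30) + 4215 = -6944 + 4215 = -2729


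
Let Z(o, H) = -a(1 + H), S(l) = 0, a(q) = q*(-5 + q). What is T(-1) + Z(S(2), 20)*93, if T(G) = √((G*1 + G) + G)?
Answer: -31248 + I*√3 ≈ -31248.0 + 1.732*I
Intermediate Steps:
Z(o, H) = -(1 + H)*(-4 + H) (Z(o, H) = -(1 + H)*(-5 + (1 + H)) = -(1 + H)*(-4 + H))
T(G) = √3*√G (T(G) = √((G + G) + G) = √(2*G + G) = √(3*G) = √3*√G)
T(-1) + Z(S(2), 20)*93 = √3*√(-1) - (1 + 20)*(-4 + 20)*93 = √3*I - 1*21*16*93 = I*√3 - 336*93 = I*√3 - 31248 = -31248 + I*√3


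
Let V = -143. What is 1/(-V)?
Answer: 1/143 ≈ 0.0069930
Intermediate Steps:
1/(-V) = 1/(-1*(-143)) = 1/143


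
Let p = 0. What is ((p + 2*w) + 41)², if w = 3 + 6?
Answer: 3481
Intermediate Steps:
w = 9
((p + 2*w) + 41)² = ((0 + 2*9) + 41)² = ((0 + 18) + 41)² = (18 + 41)² = 59² = 3481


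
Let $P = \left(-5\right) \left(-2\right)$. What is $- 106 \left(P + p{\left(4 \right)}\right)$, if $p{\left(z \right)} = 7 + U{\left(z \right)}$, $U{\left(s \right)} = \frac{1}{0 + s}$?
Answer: $- \frac{3657}{2} \approx -1828.5$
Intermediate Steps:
$U{\left(s \right)} = \frac{1}{s}$
$p{\left(z \right)} = 7 + \frac{1}{z}$
$P = 10$
$- 106 \left(P + p{\left(4 \right)}\right) = - 106 \left(10 + \left(7 + \frac{1}{4}\right)\right) = - 106 \left(10 + \frac{29}{4}\right) = \left(-106\right) \frac{69}{4} = - \frac{3657}{2}$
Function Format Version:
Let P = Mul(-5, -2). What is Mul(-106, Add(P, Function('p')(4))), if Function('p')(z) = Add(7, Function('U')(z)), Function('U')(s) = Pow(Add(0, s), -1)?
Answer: Rational(-3657, 2) ≈ -1828.5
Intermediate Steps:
Function('U')(s) = Pow(s, -1)
Function('p')(z) = Add(7, Pow(z, -1))
P = 10
Mul(-106, Add(P, Function('p')(4))) = Mul(-106, Add(10, Add(7, Pow(4, -1)))) = Mul(-106, Add(10, Add(7, Rational(1, 4)))) = Mul(-106, Add(10, Rational(29, 4))) = Mul(-106, Rational(69, 4)) = Rational(-3657, 2)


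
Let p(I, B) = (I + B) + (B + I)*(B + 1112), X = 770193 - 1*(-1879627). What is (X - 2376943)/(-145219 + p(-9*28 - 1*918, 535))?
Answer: -90959/397233 ≈ -0.22898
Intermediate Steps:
X = 2649820 (X = 770193 + 1879627 = 2649820)
p(I, B) = B + I + (1112 + B)*(B + I) (p(I, B) = (B + I) + (B + I)*(1112 + B) = (B + I) + (1112 + B)*(B + I) = B + I + (1112 + B)*(B + I))
(X - 2376943)/(-145219 + p(-9*28 - 1*918, 535)) = (2649820 - 2376943)/(-145219 + (535² + 1113*535 + 1113*(-9*28 - 1*918) + 535*(-9*28 - 1*918))) = 272877/(-145219 + (286225 + 595455 + 1113*(-252 - 918) + 535*(-252 - 918))) = 272877/(-145219 + (286225 + 595455 + 1113*(-1170) + 535*(-1170))) = 272877/(-145219 + (286225 + 595455 - 1302210 - 625950)) = 272877/(-145219 - 1046480) = 272877/(-1191699) = 272877*(-1/1191699) = -90959/397233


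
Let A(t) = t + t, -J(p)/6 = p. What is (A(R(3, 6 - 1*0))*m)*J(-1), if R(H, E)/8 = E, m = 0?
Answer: 0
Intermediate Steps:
J(p) = -6*p
R(H, E) = 8*E
A(t) = 2*t
(A(R(3, 6 - 1*0))*m)*J(-1) = ((2*(8*(6 - 1*0)))*0)*(-6*(-1)) = ((2*(8*(6 + 0)))*0)*6 = ((2*(8*6))*0)*6 = ((2*48)*0)*6 = (96*0)*6 = 0*6 = 0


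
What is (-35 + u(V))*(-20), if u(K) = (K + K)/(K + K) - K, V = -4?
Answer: 600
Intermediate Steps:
u(K) = 1 - K (u(K) = (2*K)/((2*K)) - K = (2*K)*(1/(2*K)) - K = 1 - K)
(-35 + u(V))*(-20) = (-35 + (1 - 1*(-4)))*(-20) = (-35 + (1 + 4))*(-20) = (-35 + 5)*(-20) = -30*(-20) = 600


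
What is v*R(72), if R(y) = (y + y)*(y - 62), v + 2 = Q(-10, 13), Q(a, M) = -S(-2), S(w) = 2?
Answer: -5760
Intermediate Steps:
Q(a, M) = -2 (Q(a, M) = -1*2 = -2)
v = -4 (v = -2 - 2 = -4)
R(y) = 2*y*(-62 + y) (R(y) = (2*y)*(-62 + y) = 2*y*(-62 + y))
v*R(72) = -8*72*(-62 + 72) = -8*72*10 = -4*1440 = -5760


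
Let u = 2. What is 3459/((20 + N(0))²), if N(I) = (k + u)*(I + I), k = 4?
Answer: 3459/400 ≈ 8.6475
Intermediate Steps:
N(I) = 12*I (N(I) = (4 + 2)*(I + I) = 6*(2*I) = 12*I)
3459/((20 + N(0))²) = 3459/((20 + 12*0)²) = 3459/((20 + 0)²) = 3459/(20²) = 3459/400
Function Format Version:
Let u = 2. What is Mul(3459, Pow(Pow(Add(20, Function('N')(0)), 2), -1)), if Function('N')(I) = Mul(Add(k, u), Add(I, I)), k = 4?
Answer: Rational(3459, 400) ≈ 8.6475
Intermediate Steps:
Function('N')(I) = Mul(12, I) (Function('N')(I) = Mul(Add(4, 2), Add(I, I)) = Mul(6, Mul(2, I)) = Mul(12, I))
Mul(3459, Pow(Pow(Add(20, Function('N')(0)), 2), -1)) = Mul(3459, Pow(Pow(Add(20, Mul(12, 0)), 2), -1)) = Mul(3459, Pow(Pow(Add(20, 0), 2), -1)) = Mul(3459, Pow(Pow(20, 2), -1)) = Mul(3459, Pow(400, -1)) = Mul(3459, Rational(1, 400)) = Rational(3459, 400)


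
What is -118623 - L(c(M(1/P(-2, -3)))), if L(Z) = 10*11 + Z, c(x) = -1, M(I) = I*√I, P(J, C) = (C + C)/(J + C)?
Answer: -118732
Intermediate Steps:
P(J, C) = 2*C/(C + J) (P(J, C) = (2*C)/(C + J) = 2*C/(C + J))
M(I) = I^(3/2)
L(Z) = 110 + Z
-118623 - L(c(M(1/P(-2, -3)))) = -118623 - (110 - 1) = -118623 - 1*109 = -118623 - 109 = -118732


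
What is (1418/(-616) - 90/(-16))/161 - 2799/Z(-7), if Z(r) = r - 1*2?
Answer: 1341121/4312 ≈ 311.02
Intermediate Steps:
Z(r) = -2 + r (Z(r) = r - 2 = -2 + r)
(1418/(-616) - 90/(-16))/161 - 2799/Z(-7) = (1418/(-616) - 90/(-16))/161 - 2799/(-2 - 7) = (1418*(-1/616) - 90*(-1/16))*(1/161) - 2799/(-9) = (-709/308 + 45/8)*(1/161) - 2799*(-1/9) = (2047/616)*(1/161) + 311 = 89/4312 + 311 = 1341121/4312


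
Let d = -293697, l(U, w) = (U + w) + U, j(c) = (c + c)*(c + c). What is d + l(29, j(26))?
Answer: -290935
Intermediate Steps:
j(c) = 4*c**2 (j(c) = (2*c)*(2*c) = 4*c**2)
l(U, w) = w + 2*U
d + l(29, j(26)) = -293697 + (4*26**2 + 2*29) = -293697 + (4*676 + 58) = -293697 + (2704 + 58) = -293697 + 2762 = -290935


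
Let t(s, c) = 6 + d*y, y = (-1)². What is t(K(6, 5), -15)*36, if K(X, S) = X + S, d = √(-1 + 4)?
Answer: 216 + 36*√3 ≈ 278.35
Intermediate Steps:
d = √3 ≈ 1.7320
y = 1
K(X, S) = S + X
t(s, c) = 6 + √3 (t(s, c) = 6 + √3*1 = 6 + √3)
t(K(6, 5), -15)*36 = (6 + √3)*36 = 216 + 36*√3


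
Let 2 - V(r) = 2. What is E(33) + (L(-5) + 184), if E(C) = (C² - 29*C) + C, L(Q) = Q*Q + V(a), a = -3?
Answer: 374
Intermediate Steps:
V(r) = 0 (V(r) = 2 - 1*2 = 2 - 2 = 0)
L(Q) = Q² (L(Q) = Q*Q + 0 = Q² + 0 = Q²)
E(C) = C² - 28*C
E(33) + (L(-5) + 184) = 33*(-28 + 33) + ((-5)² + 184) = 33*5 + (25 + 184) = 165 + 209 = 374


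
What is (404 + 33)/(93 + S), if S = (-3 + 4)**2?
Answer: 437/94 ≈ 4.6489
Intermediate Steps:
S = 1 (S = 1**2 = 1)
(404 + 33)/(93 + S) = (404 + 33)/(93 + 1) = 437/94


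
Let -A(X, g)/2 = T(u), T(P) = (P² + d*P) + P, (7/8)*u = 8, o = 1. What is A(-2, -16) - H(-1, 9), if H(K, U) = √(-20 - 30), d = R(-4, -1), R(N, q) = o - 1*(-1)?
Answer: -10880/49 - 5*I*√2 ≈ -222.04 - 7.0711*I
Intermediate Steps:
R(N, q) = 2 (R(N, q) = 1 - 1*(-1) = 1 + 1 = 2)
u = 64/7 (u = (8/7)*8 = 64/7 ≈ 9.1429)
d = 2
T(P) = P² + 3*P (T(P) = (P² + 2*P) + P = P² + 3*P)
H(K, U) = 5*I*√2 (H(K, U) = √(-50) = 5*I*√2)
A(X, g) = -10880/49 (A(X, g) = -128*(3 + 64/7)/7 = -128*85/(7*7) = -2*5440/49 = -10880/49)
A(-2, -16) - H(-1, 9) = -10880/49 - 5*I*√2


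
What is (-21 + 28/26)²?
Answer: 67081/169 ≈ 396.93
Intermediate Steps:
(-21 + 28/26)² = (-21 + 28*(1/26))² = (-21 + 14/13)² = (-259/13)² = 67081/169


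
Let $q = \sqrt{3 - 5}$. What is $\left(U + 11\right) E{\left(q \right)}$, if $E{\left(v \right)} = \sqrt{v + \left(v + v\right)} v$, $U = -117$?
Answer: $- 106 \cdot 2^{\frac{3}{4}} \sqrt{3} i^{\frac{3}{2}} \approx 218.34 - 218.34 i$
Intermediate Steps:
$q = i \sqrt{2}$ ($q = \sqrt{-2} = i \sqrt{2} \approx 1.4142 i$)
$E{\left(v \right)} = \sqrt{3} v^{\frac{3}{2}}$ ($E{\left(v \right)} = \sqrt{v + 2 v} v = \sqrt{3 v} v = \sqrt{3} \sqrt{v} v = \sqrt{3} v^{\frac{3}{2}}$)
$\left(U + 11\right) E{\left(q \right)} = \left(-117 + 11\right) \sqrt{3} \left(i \sqrt{2}\right)^{\frac{3}{2}} = - 106 \sqrt{3} \cdot 2^{\frac{3}{4}} i^{\frac{3}{2}} = - 106 \cdot 2^{\frac{3}{4}} \sqrt{3} i^{\frac{3}{2}}$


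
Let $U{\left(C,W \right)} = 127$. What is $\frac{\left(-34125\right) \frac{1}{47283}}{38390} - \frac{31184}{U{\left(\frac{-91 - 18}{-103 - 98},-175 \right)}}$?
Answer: $- \frac{3773668371197}{15368645666} \approx -245.54$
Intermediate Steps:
$\frac{\left(-34125\right) \frac{1}{47283}}{38390} - \frac{31184}{U{\left(\frac{-91 - 18}{-103 - 98},-175 \right)}} = \frac{\left(-34125\right) \frac{1}{47283}}{38390} - \frac{31184}{127} = \left(-34125\right) \frac{1}{47283} \cdot \frac{1}{38390} - \frac{31184}{127} = \left(- \frac{11375}{15761}\right) \frac{1}{38390} - \frac{31184}{127} = - \frac{2275}{121012958} - \frac{31184}{127} = - \frac{3773668371197}{15368645666}$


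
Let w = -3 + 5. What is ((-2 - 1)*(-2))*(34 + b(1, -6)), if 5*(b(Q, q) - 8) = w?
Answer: 1272/5 ≈ 254.40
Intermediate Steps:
w = 2
b(Q, q) = 42/5 (b(Q, q) = 8 + (⅕)*2 = 8 + ⅖ = 42/5)
((-2 - 1)*(-2))*(34 + b(1, -6)) = ((-2 - 1)*(-2))*(34 + 42/5) = -3*(-2)*(212/5) = 6*(212/5) = 1272/5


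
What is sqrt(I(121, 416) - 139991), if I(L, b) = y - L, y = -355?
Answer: I*sqrt(140467) ≈ 374.79*I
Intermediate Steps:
I(L, b) = -355 - L
sqrt(I(121, 416) - 139991) = sqrt((-355 - 1*121) - 139991) = sqrt((-355 - 121) - 139991) = sqrt(-476 - 139991) = sqrt(-140467) = I*sqrt(140467)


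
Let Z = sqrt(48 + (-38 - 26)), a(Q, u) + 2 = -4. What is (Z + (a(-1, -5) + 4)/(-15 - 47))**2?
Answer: -15375/961 + 8*I/31 ≈ -15.999 + 0.25806*I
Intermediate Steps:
a(Q, u) = -6 (a(Q, u) = -2 - 4 = -6)
Z = 4*I (Z = sqrt(48 - 64) = sqrt(-16) = 4*I ≈ 4.0*I)
(Z + (a(-1, -5) + 4)/(-15 - 47))**2 = (4*I + (-6 + 4)/(-15 - 47))**2 = (4*I - 2/(-62))**2 = (4*I - 2*(-1/62))**2 = (4*I + 1/31)**2 = (1/31 + 4*I)**2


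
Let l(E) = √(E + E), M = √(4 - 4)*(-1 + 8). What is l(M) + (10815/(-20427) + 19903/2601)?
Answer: 126142922/17710209 ≈ 7.1226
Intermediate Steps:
M = 0 (M = √0*7 = 0*7 = 0)
l(E) = √2*√E (l(E) = √(2*E) = √2*√E)
l(M) + (10815/(-20427) + 19903/2601) = √2*√0 + (10815/(-20427) + 19903/2601) = √2*0 + (10815*(-1/20427) + 19903*(1/2601)) = 0 + (-3605/6809 + 19903/2601) = 0 + 126142922/17710209 = 126142922/17710209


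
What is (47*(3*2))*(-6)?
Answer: -1692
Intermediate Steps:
(47*(3*2))*(-6) = (47*6)*(-6) = 282*(-6) = -1692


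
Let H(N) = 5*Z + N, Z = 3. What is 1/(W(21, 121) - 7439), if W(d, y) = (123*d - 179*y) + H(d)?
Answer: -1/26479 ≈ -3.7766e-5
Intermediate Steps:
H(N) = 15 + N (H(N) = 5*3 + N = 15 + N)
W(d, y) = 15 - 179*y + 124*d (W(d, y) = (123*d - 179*y) + (15 + d) = (-179*y + 123*d) + (15 + d) = 15 - 179*y + 124*d)
1/(W(21, 121) - 7439) = 1/((15 - 179*121 + 124*21) - 7439) = 1/((15 - 21659 + 2604) - 7439) = 1/(-19040 - 7439) = 1/(-26479) = -1/26479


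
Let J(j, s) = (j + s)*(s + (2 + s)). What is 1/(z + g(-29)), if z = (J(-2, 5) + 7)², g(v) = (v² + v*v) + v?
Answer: 1/3502 ≈ 0.00028555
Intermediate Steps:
J(j, s) = (2 + 2*s)*(j + s) (J(j, s) = (j + s)*(2 + 2*s) = (2 + 2*s)*(j + s))
g(v) = v + 2*v² (g(v) = (v² + v²) + v = 2*v² + v = v + 2*v²)
z = 1849 (z = ((2*(-2) + 2*5 + 2*5² + 2*(-2)*5) + 7)² = ((-4 + 10 + 2*25 - 20) + 7)² = ((-4 + 10 + 50 - 20) + 7)² = (36 + 7)² = 43² = 1849)
1/(z + g(-29)) = 1/(1849 - 29*(1 + 2*(-29))) = 1/(1849 - 29*(1 - 58)) = 1/(1849 - 29*(-57)) = 1/(1849 + 1653) = 1/3502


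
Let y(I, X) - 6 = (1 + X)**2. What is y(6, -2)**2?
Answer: 49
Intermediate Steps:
y(I, X) = 6 + (1 + X)**2
y(6, -2)**2 = (6 + (1 - 2)**2)**2 = (6 + (-1)**2)**2 = (6 + 1)**2 = 7**2 = 49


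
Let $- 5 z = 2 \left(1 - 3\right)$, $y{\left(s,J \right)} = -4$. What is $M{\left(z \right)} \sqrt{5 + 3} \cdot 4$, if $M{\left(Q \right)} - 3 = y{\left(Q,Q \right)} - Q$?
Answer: $- \frac{72 \sqrt{2}}{5} \approx -20.365$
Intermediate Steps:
$z = \frac{4}{5}$ ($z = - \frac{2 \left(1 - 3\right)}{5} = - \frac{2 \left(-2\right)}{5} = \left(- \frac{1}{5}\right) \left(-4\right) = \frac{4}{5} \approx 0.8$)
$M{\left(Q \right)} = -1 - Q$ ($M{\left(Q \right)} = 3 - \left(4 + Q\right) = -1 - Q$)
$M{\left(z \right)} \sqrt{5 + 3} \cdot 4 = \left(-1 - \frac{4}{5}\right) \sqrt{5 + 3} \cdot 4 = \left(-1 - \frac{4}{5}\right) \sqrt{8} \cdot 4 = - \frac{9 \cdot 2 \sqrt{2}}{5} \cdot 4 = - \frac{18 \sqrt{2}}{5} \cdot 4 = - \frac{72 \sqrt{2}}{5}$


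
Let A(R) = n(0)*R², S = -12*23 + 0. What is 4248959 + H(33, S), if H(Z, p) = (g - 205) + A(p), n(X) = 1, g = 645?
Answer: 4325575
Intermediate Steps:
S = -276 (S = -276 + 0 = -276)
A(R) = R² (A(R) = 1*R² = R²)
H(Z, p) = 440 + p² (H(Z, p) = (645 - 205) + p² = 440 + p²)
4248959 + H(33, S) = 4248959 + (440 + (-276)²) = 4248959 + (440 + 76176) = 4248959 + 76616 = 4325575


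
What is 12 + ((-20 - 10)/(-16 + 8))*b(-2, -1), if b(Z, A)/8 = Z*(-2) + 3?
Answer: 222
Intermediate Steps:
b(Z, A) = 24 - 16*Z (b(Z, A) = 8*(Z*(-2) + 3) = 8*(-2*Z + 3) = 8*(3 - 2*Z) = 24 - 16*Z)
12 + ((-20 - 10)/(-16 + 8))*b(-2, -1) = 12 + ((-20 - 10)/(-16 + 8))*(24 - 16*(-2)) = 12 + (-30/(-8))*(24 + 32) = 12 - 30*(-⅛)*56 = 12 + (15/4)*56 = 12 + 210 = 222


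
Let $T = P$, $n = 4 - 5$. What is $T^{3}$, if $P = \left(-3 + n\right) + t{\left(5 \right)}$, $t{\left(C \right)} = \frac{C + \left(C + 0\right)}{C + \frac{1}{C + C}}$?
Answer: $- \frac{1124864}{132651} \approx -8.4799$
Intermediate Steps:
$n = -1$ ($n = 4 - 5 = -1$)
$t{\left(C \right)} = \frac{2 C}{C + \frac{1}{2 C}}$ ($t{\left(C \right)} = \frac{C + C}{C + \frac{1}{2 C}} = \frac{2 C}{C + \frac{1}{2 C}}$)
$P = - \frac{104}{51}$ ($P = \left(-3 - 1\right) + \frac{4 \cdot 5^{2}}{1 + 2 \cdot 5^{2}} = -4 + 4 \cdot 25 \frac{1}{1 + 2 \cdot 25} = -4 + 4 \cdot 25 \frac{1}{1 + 50} = -4 + 4 \cdot 25 \cdot \frac{1}{51} = -4 + \frac{100}{51} = - \frac{104}{51} \approx -2.0392$)
$T = - \frac{104}{51} \approx -2.0392$
$T^{3} = \left(- \frac{104}{51}\right)^{3} = - \frac{1124864}{132651}$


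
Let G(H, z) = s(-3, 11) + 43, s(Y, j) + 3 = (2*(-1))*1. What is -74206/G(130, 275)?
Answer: -37103/19 ≈ -1952.8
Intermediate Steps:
s(Y, j) = -5 (s(Y, j) = -3 + (2*(-1))*1 = -3 - 2*1 = -3 - 2 = -5)
G(H, z) = 38 (G(H, z) = -5 + 43 = 38)
-74206/G(130, 275) = -74206/38 = -74206*1/38 = -37103/19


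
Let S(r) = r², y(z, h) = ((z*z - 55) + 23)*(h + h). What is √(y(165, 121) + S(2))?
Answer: 3*√731190 ≈ 2565.3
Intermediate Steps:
y(z, h) = 2*h*(-32 + z²) (y(z, h) = ((z² - 55) + 23)*(2*h) = ((-55 + z²) + 23)*(2*h) = (-32 + z²)*(2*h) = 2*h*(-32 + z²))
√(y(165, 121) + S(2)) = √(2*121*(-32 + 165²) + 2²) = √(2*121*(-32 + 27225) + 4) = √(2*121*27193 + 4) = √(6580706 + 4) = √6580710 = 3*√731190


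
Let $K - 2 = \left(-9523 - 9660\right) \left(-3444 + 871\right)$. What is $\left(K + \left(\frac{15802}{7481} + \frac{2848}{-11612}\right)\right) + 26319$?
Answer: $\frac{1072493216380474}{21717343} \approx 4.9384 \cdot 10^{7}$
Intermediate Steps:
$K = 49357861$ ($K = 2 + \left(-9523 - 9660\right) \left(-3444 + 871\right) = 2 - -49357859 = 2 + 49357859 = 49357861$)
$\left(K + \left(\frac{15802}{7481} + \frac{2848}{-11612}\right)\right) + 26319 = \left(49357861 + \left(\frac{15802}{7481} + \frac{2848}{-11612}\right)\right) + 26319 = \left(49357861 + \left(15802 \cdot \frac{1}{7481} + 2848 \left(- \frac{1}{11612}\right)\right)\right) + 26319 = \left(49357861 + \left(\frac{15802}{7481} - \frac{712}{2903}\right)\right) + 26319 = \left(49357861 + \frac{40546734}{21717343}\right) + 26319 = \frac{1071921637630057}{21717343} + 26319 = \frac{1072493216380474}{21717343}$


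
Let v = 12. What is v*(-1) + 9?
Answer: -3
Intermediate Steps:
v*(-1) + 9 = 12*(-1) + 9 = -12 + 9 = -3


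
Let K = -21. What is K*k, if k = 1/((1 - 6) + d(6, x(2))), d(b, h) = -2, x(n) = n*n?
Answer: 3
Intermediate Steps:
x(n) = n**2
k = -1/7 (k = 1/((1 - 6) - 2) = 1/(-5 - 2) = 1/(-7) = -1/7 ≈ -0.14286)
K*k = -21*(-1/7) = 3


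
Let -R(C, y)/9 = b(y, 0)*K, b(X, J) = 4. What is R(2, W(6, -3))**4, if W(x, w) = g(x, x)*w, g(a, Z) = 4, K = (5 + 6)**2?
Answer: 360040606269696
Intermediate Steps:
K = 121 (K = 11**2 = 121)
W(x, w) = 4*w
R(C, y) = -4356 (R(C, y) = -36*121 = -9*484 = -4356)
R(2, W(6, -3))**4 = (-4356)**4 = 360040606269696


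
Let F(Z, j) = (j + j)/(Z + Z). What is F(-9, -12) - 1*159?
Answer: -473/3 ≈ -157.67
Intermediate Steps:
F(Z, j) = j/Z (F(Z, j) = (2*j)/((2*Z)) = (2*j)*(1/(2*Z)) = j/Z)
F(-9, -12) - 1*159 = -12/(-9) - 1*159 = -12*(-⅑) - 159 = 4/3 - 159 = -473/3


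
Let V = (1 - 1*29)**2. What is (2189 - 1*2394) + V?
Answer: 579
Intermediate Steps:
V = 784 (V = (1 - 29)**2 = (-28)**2 = 784)
(2189 - 1*2394) + V = (2189 - 1*2394) + 784 = (2189 - 2394) + 784 = -205 + 784 = 579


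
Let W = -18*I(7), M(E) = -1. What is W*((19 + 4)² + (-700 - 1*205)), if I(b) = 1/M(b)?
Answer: -6768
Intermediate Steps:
I(b) = -1 (I(b) = 1/(-1) = -1)
W = 18 (W = -18*(-1) = 18)
W*((19 + 4)² + (-700 - 1*205)) = 18*((19 + 4)² + (-700 - 1*205)) = 18*(23² + (-700 - 205)) = 18*(529 - 905) = 18*(-376) = -6768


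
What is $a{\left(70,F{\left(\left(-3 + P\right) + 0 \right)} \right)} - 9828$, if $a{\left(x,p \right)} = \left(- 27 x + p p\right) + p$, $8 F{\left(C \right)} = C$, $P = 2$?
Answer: $- \frac{749959}{64} \approx -11718.0$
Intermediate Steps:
$F{\left(C \right)} = \frac{C}{8}$
$a{\left(x,p \right)} = p + p^{2} - 27 x$ ($a{\left(x,p \right)} = \left(- 27 x + p^{2}\right) + p = \left(p^{2} - 27 x\right) + p = p + p^{2} - 27 x$)
$a{\left(70,F{\left(\left(-3 + P\right) + 0 \right)} \right)} - 9828 = \left(\frac{\left(-3 + 2\right) + 0}{8} + \left(\frac{\left(-3 + 2\right) + 0}{8}\right)^{2} - 1890\right) - 9828 = \left(\frac{-1 + 0}{8} + \left(\frac{-1 + 0}{8}\right)^{2} - 1890\right) - 9828 = \left(\frac{1}{8} \left(-1\right) + \left(\frac{1}{8} \left(-1\right)\right)^{2} - 1890\right) - 9828 = \left(- \frac{1}{8} + \left(- \frac{1}{8}\right)^{2} - 1890\right) - 9828 = \left(- \frac{1}{8} + \frac{1}{64} - 1890\right) - 9828 = - \frac{120967}{64} - 9828 = - \frac{749959}{64}$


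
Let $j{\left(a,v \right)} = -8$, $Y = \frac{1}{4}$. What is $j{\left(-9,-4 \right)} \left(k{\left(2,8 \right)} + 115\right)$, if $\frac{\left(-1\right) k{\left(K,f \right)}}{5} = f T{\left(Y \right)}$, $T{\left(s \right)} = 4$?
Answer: $360$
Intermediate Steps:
$Y = \frac{1}{4} \approx 0.25$
$k{\left(K,f \right)} = - 20 f$ ($k{\left(K,f \right)} = - 5 f 4 = - 5 \cdot 4 f = - 20 f$)
$j{\left(-9,-4 \right)} \left(k{\left(2,8 \right)} + 115\right) = - 8 \left(\left(-20\right) 8 + 115\right) = - 8 \left(-160 + 115\right) = \left(-8\right) \left(-45\right) = 360$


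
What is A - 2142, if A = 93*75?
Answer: 4833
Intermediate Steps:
A = 6975
A - 2142 = 6975 - 2142 = 4833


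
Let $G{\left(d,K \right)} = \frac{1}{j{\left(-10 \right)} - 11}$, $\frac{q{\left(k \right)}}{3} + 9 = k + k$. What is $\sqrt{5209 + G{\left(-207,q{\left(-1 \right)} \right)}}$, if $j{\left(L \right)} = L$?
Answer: $\frac{2 \sqrt{574287}}{21} \approx 72.173$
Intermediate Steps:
$q{\left(k \right)} = -27 + 6 k$ ($q{\left(k \right)} = -27 + 3 \left(k + k\right) = -27 + 3 \cdot 2 k = -27 + 6 k$)
$G{\left(d,K \right)} = - \frac{1}{21}$ ($G{\left(d,K \right)} = \frac{1}{-10 - 11} = \frac{1}{-21} = - \frac{1}{21}$)
$\sqrt{5209 + G{\left(-207,q{\left(-1 \right)} \right)}} = \sqrt{5209 - \frac{1}{21}} = \sqrt{\frac{109388}{21}} = \frac{2 \sqrt{574287}}{21}$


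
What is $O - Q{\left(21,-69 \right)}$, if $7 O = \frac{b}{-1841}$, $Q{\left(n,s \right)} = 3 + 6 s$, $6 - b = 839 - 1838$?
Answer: $\frac{5295552}{12887} \approx 410.92$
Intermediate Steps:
$b = 1005$ ($b = 6 - \left(839 - 1838\right) = 6 - -999 = 6 + 999 = 1005$)
$O = - \frac{1005}{12887}$ ($O = \frac{1005 \frac{1}{-1841}}{7} = \frac{1005 \left(- \frac{1}{1841}\right)}{7} = \frac{1}{7} \left(- \frac{1005}{1841}\right) = - \frac{1005}{12887} \approx -0.077986$)
$O - Q{\left(21,-69 \right)} = - \frac{1005}{12887} - \left(3 + 6 \left(-69\right)\right) = - \frac{1005}{12887} - \left(3 - 414\right) = - \frac{1005}{12887} - -411 = - \frac{1005}{12887} + 411 = \frac{5295552}{12887}$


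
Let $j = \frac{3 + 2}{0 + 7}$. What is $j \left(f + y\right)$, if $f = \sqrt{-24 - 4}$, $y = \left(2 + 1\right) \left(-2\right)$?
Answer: $- \frac{30}{7} + \frac{10 i \sqrt{7}}{7} \approx -4.2857 + 3.7796 i$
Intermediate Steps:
$y = -6$ ($y = 3 \left(-2\right) = -6$)
$j = \frac{5}{7} \approx 0.71429$
$f = 2 i \sqrt{7}$ ($f = \sqrt{-28} = 2 i \sqrt{7} \approx 5.2915 i$)
$j \left(f + y\right) = \frac{5 \left(2 i \sqrt{7} - 6\right)}{7} = \frac{5 \left(-6 + 2 i \sqrt{7}\right)}{7} = - \frac{30}{7} + \frac{10 i \sqrt{7}}{7}$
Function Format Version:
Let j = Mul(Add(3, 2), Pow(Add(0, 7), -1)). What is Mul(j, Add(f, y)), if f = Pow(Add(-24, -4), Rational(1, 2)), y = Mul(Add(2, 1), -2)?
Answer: Add(Rational(-30, 7), Mul(Rational(10, 7), I, Pow(7, Rational(1, 2)))) ≈ Add(-4.2857, Mul(3.7796, I))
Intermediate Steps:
y = -6 (y = Mul(3, -2) = -6)
j = Rational(5, 7) (j = Mul(5, Pow(7, -1)) = Mul(5, Rational(1, 7)) = Rational(5, 7) ≈ 0.71429)
f = Mul(2, I, Pow(7, Rational(1, 2))) (f = Pow(-28, Rational(1, 2)) = Mul(2, I, Pow(7, Rational(1, 2))) ≈ Mul(5.2915, I))
Mul(j, Add(f, y)) = Mul(Rational(5, 7), Add(Mul(2, I, Pow(7, Rational(1, 2))), -6)) = Mul(Rational(5, 7), Add(-6, Mul(2, I, Pow(7, Rational(1, 2))))) = Add(Rational(-30, 7), Mul(Rational(10, 7), I, Pow(7, Rational(1, 2))))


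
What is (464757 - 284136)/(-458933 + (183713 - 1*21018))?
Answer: -60207/98746 ≈ -0.60972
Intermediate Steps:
(464757 - 284136)/(-458933 + (183713 - 1*21018)) = 180621/(-458933 + (183713 - 21018)) = 180621/(-458933 + 162695) = 180621/(-296238) = 180621*(-1/296238) = -60207/98746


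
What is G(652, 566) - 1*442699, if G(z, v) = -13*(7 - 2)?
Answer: -442764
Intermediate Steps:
G(z, v) = -65 (G(z, v) = -13*5 = -65)
G(652, 566) - 1*442699 = -65 - 1*442699 = -65 - 442699 = -442764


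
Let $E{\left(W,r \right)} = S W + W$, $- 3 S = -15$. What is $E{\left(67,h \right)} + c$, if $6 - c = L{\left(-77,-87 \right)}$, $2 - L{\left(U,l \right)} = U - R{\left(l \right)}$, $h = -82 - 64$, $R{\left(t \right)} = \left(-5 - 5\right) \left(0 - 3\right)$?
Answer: $299$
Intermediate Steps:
$R{\left(t \right)} = 30$ ($R{\left(t \right)} = \left(-10\right) \left(-3\right) = 30$)
$S = 5$ ($S = \left(- \frac{1}{3}\right) \left(-15\right) = 5$)
$h = -146$ ($h = -82 - 64 = -146$)
$E{\left(W,r \right)} = 6 W$ ($E{\left(W,r \right)} = 5 W + W = 6 W$)
$L{\left(U,l \right)} = 32 - U$ ($L{\left(U,l \right)} = 2 - \left(U - 30\right) = 2 - \left(-30 + U\right) = 32 - U$)
$c = -103$ ($c = 6 - \left(32 - -77\right) = 6 - \left(32 + 77\right) = 6 - 109 = -103$)
$E{\left(67,h \right)} + c = 6 \cdot 67 - 103 = 402 - 103 = 299$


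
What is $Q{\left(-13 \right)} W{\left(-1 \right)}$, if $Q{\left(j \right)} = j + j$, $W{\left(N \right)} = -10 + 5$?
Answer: $130$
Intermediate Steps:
$W{\left(N \right)} = -5$
$Q{\left(j \right)} = 2 j$
$Q{\left(-13 \right)} W{\left(-1 \right)} = 2 \left(-13\right) \left(-5\right) = \left(-26\right) \left(-5\right) = 130$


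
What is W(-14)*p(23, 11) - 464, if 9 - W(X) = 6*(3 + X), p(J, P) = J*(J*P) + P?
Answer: 436786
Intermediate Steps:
p(J, P) = P + P*J**2 (p(J, P) = P*J**2 + P = P + P*J**2)
W(X) = -9 - 6*X (W(X) = 9 - 6*(3 + X) = 9 - (18 + 6*X) = 9 + (-18 - 6*X) = -9 - 6*X)
W(-14)*p(23, 11) - 464 = (-9 - 6*(-14))*(11*(1 + 23**2)) - 464 = (-9 + 84)*(11*(1 + 529)) - 464 = 75*(11*530) - 464 = 75*5830 - 464 = 437250 - 464 = 436786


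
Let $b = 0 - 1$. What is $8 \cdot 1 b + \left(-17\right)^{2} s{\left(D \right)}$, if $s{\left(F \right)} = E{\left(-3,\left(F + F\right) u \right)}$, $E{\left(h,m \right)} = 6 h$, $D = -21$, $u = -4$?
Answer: $-5210$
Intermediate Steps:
$b = -1$ ($b = 0 - 1 = -1$)
$s{\left(F \right)} = -18$ ($s{\left(F \right)} = 6 \left(-3\right) = -18$)
$8 \cdot 1 b + \left(-17\right)^{2} s{\left(D \right)} = 8 \cdot 1 \left(-1\right) + \left(-17\right)^{2} \left(-18\right) = 8 \left(-1\right) + 289 \left(-18\right) = -8 - 5202 = -5210$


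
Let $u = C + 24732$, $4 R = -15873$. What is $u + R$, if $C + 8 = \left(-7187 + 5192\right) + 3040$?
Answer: $\frac{87203}{4} \approx 21801.0$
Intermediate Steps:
$C = 1037$ ($C = -8 + \left(\left(-7187 + 5192\right) + 3040\right) = -8 + \left(-1995 + 3040\right) = -8 + 1045 = 1037$)
$R = - \frac{15873}{4}$ ($R = \frac{1}{4} \left(-15873\right) = - \frac{15873}{4} \approx -3968.3$)
$u = 25769$ ($u = 1037 + 24732 = 25769$)
$u + R = 25769 - \frac{15873}{4} = \frac{87203}{4}$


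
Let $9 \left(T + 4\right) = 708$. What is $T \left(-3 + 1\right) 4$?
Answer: $- \frac{1792}{3} \approx -597.33$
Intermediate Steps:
$T = \frac{224}{3}$ ($T = -4 + \frac{1}{9} \cdot 708 = -4 + \frac{236}{3} = \frac{224}{3} \approx 74.667$)
$T \left(-3 + 1\right) 4 = \frac{224 \left(-3 + 1\right) 4}{3} = \frac{224 \left(\left(-2\right) 4\right)}{3} = \frac{224}{3} \left(-8\right) = - \frac{1792}{3}$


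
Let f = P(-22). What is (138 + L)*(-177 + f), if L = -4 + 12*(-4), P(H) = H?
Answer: -17114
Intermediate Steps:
f = -22
L = -52 (L = -4 - 48 = -52)
(138 + L)*(-177 + f) = (138 - 52)*(-177 - 22) = 86*(-199) = -17114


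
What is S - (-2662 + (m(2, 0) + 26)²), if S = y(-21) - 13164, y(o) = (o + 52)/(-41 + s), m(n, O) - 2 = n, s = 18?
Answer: -262277/23 ≈ -11403.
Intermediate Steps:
m(n, O) = 2 + n
y(o) = -52/23 - o/23 (y(o) = (o + 52)/(-41 + 18) = (52 + o)/(-23) = (52 + o)*(-1/23) = -52/23 - o/23)
S = -302803/23 (S = (-52/23 - 1/23*(-21)) - 13164 = (-52/23 + 21/23) - 13164 = -31/23 - 13164 = -302803/23 ≈ -13165.)
S - (-2662 + (m(2, 0) + 26)²) = -302803/23 - (-2662 + ((2 + 2) + 26)²) = -302803/23 - (-2662 + (4 + 26)²) = -302803/23 - (-2662 + 30²) = -302803/23 - (-2662 + 900) = -302803/23 - 1*(-1762) = -302803/23 + 1762 = -262277/23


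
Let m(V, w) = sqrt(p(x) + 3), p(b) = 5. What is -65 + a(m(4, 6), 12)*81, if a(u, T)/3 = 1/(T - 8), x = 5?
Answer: -17/4 ≈ -4.2500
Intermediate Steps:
m(V, w) = 2*sqrt(2) (m(V, w) = sqrt(5 + 3) = sqrt(8) = 2*sqrt(2))
a(u, T) = 3/(-8 + T) (a(u, T) = 3/(T - 8) = 3/(-8 + T))
-65 + a(m(4, 6), 12)*81 = -65 + (3/(-8 + 12))*81 = -65 + (3/4)*81 = -65 + 243/4 = -17/4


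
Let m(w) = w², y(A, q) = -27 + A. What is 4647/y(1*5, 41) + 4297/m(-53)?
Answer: -12958889/61798 ≈ -209.70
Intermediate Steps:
4647/y(1*5, 41) + 4297/m(-53) = 4647/(-27 + 1*5) + 4297/((-53)²) = 4647/(-27 + 5) + 4297/2809 = 4647/(-22) + 4297*(1/2809) = 4647*(-1/22) + 4297/2809 = -4647/22 + 4297/2809 = -12958889/61798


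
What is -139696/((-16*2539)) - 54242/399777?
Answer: 3352732549/1015033803 ≈ 3.3031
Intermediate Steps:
-139696/((-16*2539)) - 54242/399777 = -139696/(-40624) - 54242*1/399777 = -139696*(-1/40624) - 54242/399777 = 8731/2539 - 54242/399777 = 3352732549/1015033803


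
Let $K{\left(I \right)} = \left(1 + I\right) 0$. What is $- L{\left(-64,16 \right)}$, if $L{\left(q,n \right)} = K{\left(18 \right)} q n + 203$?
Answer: $-203$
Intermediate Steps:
$K{\left(I \right)} = 0$
$L{\left(q,n \right)} = 203$ ($L{\left(q,n \right)} = 0 q n + 203 = 0 n + 203 = 0 + 203 = 203$)
$- L{\left(-64,16 \right)} = \left(-1\right) 203 = -203$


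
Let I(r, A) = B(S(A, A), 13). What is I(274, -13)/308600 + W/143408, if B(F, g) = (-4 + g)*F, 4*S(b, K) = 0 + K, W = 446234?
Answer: 34425904429/11063927200 ≈ 3.1115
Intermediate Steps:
S(b, K) = K/4 (S(b, K) = (0 + K)/4 = K/4)
B(F, g) = F*(-4 + g)
I(r, A) = 9*A/4 (I(r, A) = (A/4)*(-4 + 13) = (A/4)*9 = 9*A/4)
I(274, -13)/308600 + W/143408 = ((9/4)*(-13))/308600 + 446234/143408 = -117/4*1/308600 + 446234*(1/143408) = -117/1234400 + 223117/71704 = 34425904429/11063927200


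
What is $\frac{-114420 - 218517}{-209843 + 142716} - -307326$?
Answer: $\frac{1085800281}{3533} \approx 3.0733 \cdot 10^{5}$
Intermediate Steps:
$\frac{-114420 - 218517}{-209843 + 142716} - -307326 = - \frac{332937}{-67127} + 307326 = \left(-332937\right) \left(- \frac{1}{67127}\right) + 307326 = \frac{17523}{3533} + 307326 = \frac{1085800281}{3533}$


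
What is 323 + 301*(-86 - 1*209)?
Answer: -88472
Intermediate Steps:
323 + 301*(-86 - 1*209) = 323 + 301*(-86 - 209) = 323 + 301*(-295) = 323 - 88795 = -88472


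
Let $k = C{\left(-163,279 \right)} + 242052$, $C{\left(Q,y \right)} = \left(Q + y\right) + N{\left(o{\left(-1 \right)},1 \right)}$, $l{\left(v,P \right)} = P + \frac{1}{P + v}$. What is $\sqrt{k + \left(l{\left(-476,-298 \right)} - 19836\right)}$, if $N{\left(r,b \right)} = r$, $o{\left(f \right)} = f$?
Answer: $\frac{\sqrt{14779404526}}{258} \approx 471.2$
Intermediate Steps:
$C{\left(Q,y \right)} = -1 + Q + y$ ($C{\left(Q,y \right)} = \left(Q + y\right) - 1 = -1 + Q + y$)
$k = 242167$ ($k = \left(-1 - 163 + 279\right) + 242052 = 115 + 242052 = 242167$)
$\sqrt{k + \left(l{\left(-476,-298 \right)} - 19836\right)} = \sqrt{242167 - \left(19836 - \frac{1 + \left(-298\right)^{2} - -141848}{-298 - 476}\right)} = \sqrt{242167 - \left(19836 - \frac{1 + 88804 + 141848}{-774}\right)} = \sqrt{242167 - \frac{15583717}{774}} = \sqrt{\frac{171853541}{774}} = \frac{\sqrt{14779404526}}{258}$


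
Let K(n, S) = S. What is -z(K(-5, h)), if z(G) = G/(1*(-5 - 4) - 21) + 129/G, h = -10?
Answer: 377/30 ≈ 12.567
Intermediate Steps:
z(G) = 129/G - G/30 (z(G) = G/(1*(-9) - 21) + 129/G = G/(-9 - 21) + 129/G = G/(-30) + 129/G = G*(-1/30) + 129/G = -G/30 + 129/G = 129/G - G/30)
-z(K(-5, h)) = -(129/(-10) - 1/30*(-10)) = -(129*(-⅒) + ⅓) = -(-129/10 + ⅓) = -1*(-377/30) = 377/30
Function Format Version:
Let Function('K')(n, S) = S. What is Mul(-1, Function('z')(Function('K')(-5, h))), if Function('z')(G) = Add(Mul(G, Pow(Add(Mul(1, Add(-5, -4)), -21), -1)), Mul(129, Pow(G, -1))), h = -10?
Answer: Rational(377, 30) ≈ 12.567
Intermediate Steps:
Function('z')(G) = Add(Mul(129, Pow(G, -1)), Mul(Rational(-1, 30), G)) (Function('z')(G) = Add(Mul(G, Pow(Add(Mul(1, -9), -21), -1)), Mul(129, Pow(G, -1))) = Add(Mul(G, Pow(Add(-9, -21), -1)), Mul(129, Pow(G, -1))) = Add(Mul(G, Pow(-30, -1)), Mul(129, Pow(G, -1))) = Add(Mul(G, Rational(-1, 30)), Mul(129, Pow(G, -1))) = Add(Mul(Rational(-1, 30), G), Mul(129, Pow(G, -1))) = Add(Mul(129, Pow(G, -1)), Mul(Rational(-1, 30), G)))
Mul(-1, Function('z')(Function('K')(-5, h))) = Mul(-1, Add(Mul(129, Pow(-10, -1)), Mul(Rational(-1, 30), -10))) = Mul(-1, Add(Mul(129, Rational(-1, 10)), Rational(1, 3))) = Mul(-1, Add(Rational(-129, 10), Rational(1, 3))) = Mul(-1, Rational(-377, 30)) = Rational(377, 30)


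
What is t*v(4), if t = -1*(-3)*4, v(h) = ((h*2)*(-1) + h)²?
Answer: 192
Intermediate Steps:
v(h) = h² (v(h) = ((2*h)*(-1) + h)² = (-2*h + h)² = (-h)² = h²)
t = 12 (t = 3*4 = 12)
t*v(4) = 12*4² = 12*16 = 192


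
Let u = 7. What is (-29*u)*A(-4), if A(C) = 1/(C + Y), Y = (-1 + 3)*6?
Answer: -203/8 ≈ -25.375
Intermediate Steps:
Y = 12 (Y = 2*6 = 12)
A(C) = 1/(12 + C) (A(C) = 1/(C + 12) = 1/(12 + C))
(-29*u)*A(-4) = (-29*7)/(12 - 4) = -203/8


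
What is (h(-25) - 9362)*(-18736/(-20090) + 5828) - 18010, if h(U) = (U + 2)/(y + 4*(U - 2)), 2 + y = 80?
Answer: -8224445433068/150675 ≈ -5.4584e+7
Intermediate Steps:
y = 78 (y = -2 + 80 = 78)
h(U) = (2 + U)/(70 + 4*U) (h(U) = (U + 2)/(78 + 4*(U - 2)) = (2 + U)/(78 + 4*(-2 + U)) = (2 + U)/(78 + (-8 + 4*U)) = (2 + U)/(70 + 4*U))
(h(-25) - 9362)*(-18736/(-20090) + 5828) - 18010 = ((2 - 25)/(2*(35 + 2*(-25))) - 9362)*(-18736/(-20090) + 5828) - 18010 = ((½)*(-23)/(35 - 50) - 9362)*(-18736*(-1/20090) + 5828) - 18010 = ((½)*(-23)/(-15) - 9362)*(9368/10045 + 5828) - 18010 = ((½)*(-1/15)*(-23) - 9362)*(58551628/10045) - 18010 = (23/30 - 9362)*(58551628/10045) - 18010 = -280837/30*58551628/10045 - 18010 = -8221731776318/150675 - 18010 = -8224445433068/150675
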